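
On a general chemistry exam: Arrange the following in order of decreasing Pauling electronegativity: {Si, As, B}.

As > B > Si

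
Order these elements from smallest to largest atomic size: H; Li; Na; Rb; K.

H < Li < Na < K < Rb

H is in period 1, group 1; Li is in period 2, group 1; Na is in period 3, group 1; K is in period 4, group 1; Rb is in period 5, group 1.
Atomic radius shrinks across a period as nuclear charge pulls the same shell inward, and grows down a group as new shells are added.
All are in group 1, so atomic radius increases down the group.
So from smallest to largest: H < Li < Na < K < Rb.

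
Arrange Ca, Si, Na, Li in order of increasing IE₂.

IE_2 is the cost of taking one more electron from the +1 cation: Ca⁺ still has 1 valence electron; Si⁺ still has 3 valence electrons; Na⁺ is the bare [Ne] core; Li⁺ is the bare [He] core.
Core electrons are held far more tightly than valence electrons, so Na and Li top the IE_2 order.
Valence configurations: Ca⁺ [Ar]4s¹, Si⁺ [Ne]3s²3p¹.
The numbers (kJ/mol): Ca 1145, Si 1577, Na 4562, Li 7298.
Putting it together, IE_2: Ca < Si < Na < Li.

Ca, Si, Na, Li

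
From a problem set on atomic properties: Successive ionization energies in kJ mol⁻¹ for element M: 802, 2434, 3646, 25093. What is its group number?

Look for the largest jump between consecutive ionization energies: IE4/IE3 ≈ 6.9, far larger than any earlier ratio.
That jump marks the point where a core electron is being removed. So the atom has 3 valence electrons.
A main-group element with 3 valence electrons is in group 13.

Group 13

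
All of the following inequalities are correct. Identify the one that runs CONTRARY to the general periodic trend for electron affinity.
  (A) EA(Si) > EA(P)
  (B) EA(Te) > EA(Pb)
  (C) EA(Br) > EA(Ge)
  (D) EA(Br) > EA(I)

The general trend: electron affinity increases across a period and decreases down a group.
(A) Si (period 3, group 14) vs P (period 3, group 15): the stated order contradicts the simple trend.
(B) Te (period 5, group 16) vs Pb (period 6, group 14): the stated order agrees with the simple trend.
(C) Br (period 4, group 17) vs Ge (period 4, group 14): the stated order agrees with the simple trend.
(D) Br (period 4, group 17) vs I (period 5, group 17): the stated order agrees with the simple trend.
The exception is (A): adding an electron to P's half-filled 3p³ is unfavourable, so Si (3p²) has the more exothermic EA.

(A)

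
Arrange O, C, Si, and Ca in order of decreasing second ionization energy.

Consider each +1 ion: O⁺ still has 5 valence electrons; C⁺ still has 3 valence electrons; Si⁺ still has 3 valence electrons; Ca⁺ still has 1 valence electron.
All are still removing valence electrons, so compare the +1 ions as you would atoms: IE_2 generally rises across a period (higher Z_eff) and falls down a group (larger shell), subject to the usual subshell exceptions.
Valence configurations: O⁺ [He]2s²2p³, C⁺ [He]2s²2p¹, Si⁺ [Ne]3s²3p¹, Ca⁺ [Ar]4s¹.
The numbers (kJ/mol): O 3388, C 2353, Si 1577, Ca 1145.
Overall IE_2 order: Ca < Si < C < O.

O, C, Si, Ca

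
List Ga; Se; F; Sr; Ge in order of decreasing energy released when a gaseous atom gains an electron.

F is in period 2, group 17; Ga is in period 4, group 13; Ge is in period 4, group 14; Se is in period 4, group 16; Sr is in period 5, group 2.
Electron affinity generally becomes more exothermic across a period toward the halogens and less exothermic down a group.
These span different periods and groups, so the two trends combine.
Ga > Sr: relative to Sr, both the across-period and down-group shifts push Ga's electron affinity up.
Ge > Ga: both are in period 4; the period trend gives Ge the larger value.
Se > Ge: both are in period 4; the period trend gives Se the larger value.
F > Se: relative to Se, both the across-period and down-group shifts push F's electron affinity up.
Approximate values (kJ/mol): F 328, Ga 29, Ge 119, Se 195, Sr 5.
So from highest to lowest: F > Se > Ge > Ga > Sr.

F > Se > Ge > Ga > Sr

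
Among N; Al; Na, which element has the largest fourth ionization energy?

Al

After 3 electrons have been removed, what remains? N³⁺ still has 2 valence electrons; Al³⁺ is the bare [Ne] core; Na³⁺ is already 2 electrons into the core.
Pulling an electron out of a noble-gas core costs far more than removing a remaining valence electron, so Na and Al sit at the high end of IE_4.
Approximate IE_4 values (kJ/mol): N 7475, Al 11577, Na 9543.
Overall IE_4 order: N < Na < Al.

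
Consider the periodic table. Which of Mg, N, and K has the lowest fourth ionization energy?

After 3 electrons have been removed, what remains? Mg³⁺ is already 1 electron into the core; N³⁺ still has 2 valence electrons; K³⁺ is already 2 electrons into the core.
Usually core removal costs more than valence removal, but here the competition is close: a tightly held n=2 valence electron can cost more to remove than an n=3 core electron, so the actual values have to decide it.
Tabulated IE_4 (kJ/mol): Mg 10543, N 7475, K 5877.
Hence IE_4: K < N < Mg.

K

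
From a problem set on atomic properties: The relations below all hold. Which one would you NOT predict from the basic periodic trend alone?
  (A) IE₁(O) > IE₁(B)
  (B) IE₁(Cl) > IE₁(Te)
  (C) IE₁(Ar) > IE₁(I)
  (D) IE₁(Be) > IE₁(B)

(D)

The general trend: IE₁ increases across a period and decreases down a group.
(A) O (period 2, group 16) vs B (period 2, group 13): the stated order agrees with the simple trend.
(B) Cl (period 3, group 17) vs Te (period 5, group 16): the stated order agrees with the simple trend.
(C) Ar (period 3, group 18) vs I (period 5, group 17): the stated order agrees with the simple trend.
(D) Be (period 2, group 2) vs B (period 2, group 13): the stated order contradicts the simple trend.
The exception is (D): removing B's lone 2p electron is easier than breaking Be's filled 2s².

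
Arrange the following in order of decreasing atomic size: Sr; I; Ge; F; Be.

Sr > I > Ge > Be > F

Be is in period 2, group 2; F is in period 2, group 17; Ge is in period 4, group 14; Sr is in period 5, group 2; I is in period 5, group 17.
Radius decreases left→right (rising Z_eff, same n) and increases top→bottom (higher n).
These span different periods and groups, so the two trends combine.
Be > F: Be lies to the left of F in period 2, so the across-period effect alone puts Be larger.
Ge > Be: the two effects oppose for this pair; the down-group effect wins (121 vs 102 pm).
I > Ge: the two effects oppose for this pair; the down-group effect wins (133 vs 121 pm).
Sr > I: both are in period 5; the period trend gives Sr the larger value.
For reference (pm): Be 102, F 64, Ge 121, Sr 185, I 133.
So from largest to smallest: Sr > I > Ge > Be > F.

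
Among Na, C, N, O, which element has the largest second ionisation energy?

After 1 electron has been removed, what remains? Na⁺ is the bare [Ne] core; C⁺ still has 3 valence electrons; N⁺ still has 4 valence electrons; O⁺ still has 5 valence electrons.
Breaking into a closed-shell core is much more expensive than removing a leftover valence electron — Na has the largest IE_2 here.
Valence configurations: C⁺ [He]2s²2p¹, N⁺ [He]2s²2p², O⁺ [He]2s²2p³.
Tabulated IE_2 (kJ/mol): Na 4562, C 2353, N 2856, O 3388.
So the second ionization energies run C < N < O < Na.

Na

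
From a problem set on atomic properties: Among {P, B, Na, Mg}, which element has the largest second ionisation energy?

Na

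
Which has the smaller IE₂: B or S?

S

After 1 electron has been removed, what remains? B⁺ still has 2 valence electrons; S⁺ still has 5 valence electrons.
All are still removing valence electrons, so compare the +1 ions as you would atoms: IE_2 generally rises across a period (higher Z_eff) and falls down a group (larger shell), subject to the usual subshell exceptions.
Valence configurations: B⁺ [He]2s², S⁺ [Ne]3s²3p³.
Approximate IE_2 values (kJ/mol): B 2427, S 2252.
So the second ionization energies run S < B.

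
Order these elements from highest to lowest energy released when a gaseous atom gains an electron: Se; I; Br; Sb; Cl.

Cl, Br, I, Se, Sb

Cl is in period 3, group 17; Se is in period 4, group 16; Br is in period 4, group 17; Sb is in period 5, group 15; I is in period 5, group 17.
Atoms with high Z_eff and room in the valence shell (especially the halogens) have the most exothermic electron affinities.
Here both period and group differ, so the two effects have to be weighed against each other.
Se > Sb: relative to Sb, both the across-period and down-group shifts push Se's electron affinity up.
I > Se: period and group pull opposite ways; the across-period shift dominates (295 vs 195 kJ/mol).
Br > I: they share group 17; the group trend gives Br the larger value.
Cl > Br: they share group 17; the group trend gives Cl the larger value.
Tabulated electron affinity (kJ/mol): Cl 349, Se 195, Br 325, Sb 103, I 295.
So from highest to lowest: Cl > Br > I > Se > Sb.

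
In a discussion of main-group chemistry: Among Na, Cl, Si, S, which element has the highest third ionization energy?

Na

Consider each +2 ion: Na²⁺ is already 1 electron into the core; Cl²⁺ still has 5 valence electrons; Si²⁺ still has 2 valence electrons; S²⁺ still has 4 valence electrons.
Core electrons are held far more tightly than valence electrons, so Na tops the IE_3 order.
Valence configurations: Cl²⁺ [Ne]3s²3p³, Si²⁺ [Ne]3s², S²⁺ [Ne]3s²3p².
The numbers (kJ/mol): Na 6910, Cl 3822, Si 3232, S 3357.
Hence IE_3: Si < S < Cl < Na.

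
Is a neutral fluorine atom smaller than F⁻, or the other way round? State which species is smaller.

F

Forming F⁻ adds 1 electron to F. More electron–electron repulsion in the same shell, with unchanged nuclear charge, lets the cloud expand.
An anion is larger than its parent atom: F⁻ > F.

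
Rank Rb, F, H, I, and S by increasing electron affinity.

Rb < H < S < I < F

Electron affinity generally becomes more exothermic across a period toward the halogens and less exothermic down a group.
These span different periods and groups, so the two trends combine.
H > Rb: H sits above Rb in group 1, so the down-group effect alone puts H higher.
S > H: period and group pull opposite ways; the across-period shift dominates (200 vs 73 kJ/mol).
I > S: period and group pull opposite ways; the across-period shift dominates (295 vs 200 kJ/mol).
F > I: F sits above I in group 17, so the down-group effect alone puts F higher.
Approximate values (kJ/mol): H 73, F 328, S 200, Rb 47, I 295.
So from lowest to highest: Rb < H < S < I < F.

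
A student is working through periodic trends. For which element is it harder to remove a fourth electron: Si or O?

O

The fourth ionization energy removes an electron from the +3 ion. For each element: Si³⁺ still has 1 valence electron; O³⁺ still has 3 valence electrons.
All are still removing valence electrons, so compare the +3 ions as you would atoms: IE_4 generally rises across a period (higher Z_eff) and falls down a group (larger shell), subject to the usual subshell exceptions.
Valence configurations: Si³⁺ [Ne]3s¹, O³⁺ [He]2s²2p¹.
Tabulated IE_4 (kJ/mol): Si 4356, O 7469.
Hence IE_4: Si < O.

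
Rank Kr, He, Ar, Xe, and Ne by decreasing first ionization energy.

Removing the outermost electron gets harder across a period and easier down a group.
All are in group 18, so first ionization energy increases up the group.
So from highest to lowest: He > Ne > Ar > Kr > Xe.

He > Ne > Ar > Kr > Xe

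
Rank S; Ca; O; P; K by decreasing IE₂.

The second ionization energy removes an electron from the +1 ion. For each element: S⁺ still has 5 valence electrons; Ca⁺ still has 1 valence electron; O⁺ still has 5 valence electrons; P⁺ still has 4 valence electrons; K⁺ is the bare [Ar] core.
Usually core removal costs more than valence removal, but here the competition is close: a tightly held n=2 valence electron can cost more to remove than an n=3 core electron, so the actual values have to decide it.
Valence configurations: S⁺ [Ne]3s²3p³, Ca⁺ [Ar]4s¹, O⁺ [He]2s²2p³, P⁺ [Ne]3s²3p².
Approximate IE_2 values (kJ/mol): S 2252, Ca 1145, O 3388, P 1907, K 3052.
Hence IE_2: Ca < P < S < K < O.

O, K, S, P, Ca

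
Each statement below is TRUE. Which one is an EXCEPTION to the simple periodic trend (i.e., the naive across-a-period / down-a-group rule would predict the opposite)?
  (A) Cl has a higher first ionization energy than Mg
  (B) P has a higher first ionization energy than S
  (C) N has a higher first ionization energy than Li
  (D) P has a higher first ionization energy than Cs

(B)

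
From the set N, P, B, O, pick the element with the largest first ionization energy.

N

B is in period 2, group 13; N is in period 2, group 15; O is in period 2, group 16; P is in period 3, group 15.
First ionization energy rises across a period (greater Z_eff holds electrons more tightly) and falls down a group (valence electrons are farther from the nucleus).
Neither a single period nor a single group — weigh both effects.
P > B: period and group pull opposite ways; the across-period shift dominates (1012 vs 801 kJ/mol).
O > P: both effects reinforce here, so O is clearly the higher of the two.
N > O: this pair runs against the simple trend — see the exception note.
Note the exception: N has a higher first ionization energy than O, contrary to the simple trend — pairing an electron in O's 2p⁴ costs repulsion energy, so O ionizes more easily than half-filled N (2p³).
Approximate values (kJ/mol): B 801, N 1402, O 1314, P 1012.
The largest first ionization energy among these belongs to N.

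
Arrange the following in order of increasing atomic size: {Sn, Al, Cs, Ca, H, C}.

H is in period 1, group 1; C is in period 2, group 14; Al is in period 3, group 13; Ca is in period 4, group 2; Sn is in period 5, group 14; Cs is in period 6, group 1.
Across a period the added protons contract the valence shell; down a group each new principal shell makes the atom larger.
Here both period and group differ, so the two effects have to be weighed against each other.
C > H: period and group pull opposite ways; the down-group shift dominates (75 vs 32 pm).
Al > C: both effects reinforce here, so Al is clearly the larger of the two.
Sn > Al: the two effects oppose for this pair; the down-group effect wins (140 vs 126 pm).
Ca > Sn: the two effects oppose for this pair; the across-period effect wins (171 vs 140 pm).
Cs > Ca: both effects reinforce here, so Cs is clearly the larger of the two.
For reference (pm): H 32, C 75, Al 126, Ca 171, Sn 140, Cs 232.
So from smallest to largest: H < C < Al < Sn < Ca < Cs.

H < C < Al < Sn < Ca < Cs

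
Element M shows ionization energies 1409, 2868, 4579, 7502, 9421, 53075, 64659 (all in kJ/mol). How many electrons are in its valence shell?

5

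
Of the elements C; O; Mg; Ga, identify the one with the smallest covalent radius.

C is in period 2, group 14; O is in period 2, group 16; Mg is in period 3, group 2; Ga is in period 4, group 13.
Moving right in a period, electrons are added to the same shell under a stronger nuclear pull, so atoms get smaller; moving down, a new shell is opened and atoms get larger.
These span different periods and groups, so the two trends combine.
C > O: C lies to the left of O in period 2, so the across-period effect alone puts C larger.
Ga > C: relative to C, both the across-period and down-group shifts push Ga's atomic radius up.
Mg > Ga: the two effects oppose for this pair; the across-period effect wins (139 vs 124 pm).
For reference (pm): C 75, O 63, Mg 139, Ga 124.
The smallest covalent radius among these belongs to O.

O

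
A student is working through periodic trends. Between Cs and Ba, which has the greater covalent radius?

Cs is in period 6, group 1; Ba is in period 6, group 2.
Radius decreases left→right (rising Z_eff, same n) and increases top→bottom (higher n).
All lie in period 6, so atomic radius increases right to left.
So Cs has the greater covalent radius (Cs > Ba).

Cs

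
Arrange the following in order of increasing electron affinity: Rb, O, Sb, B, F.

B, Rb, Sb, O, F

Electron affinity generally becomes more exothermic across a period toward the halogens and less exothermic down a group.
These span different periods and groups, so the two trends combine.
Rb > B: this pair runs against the simple trend — see the exception note.
Sb > Rb: Sb lies to the right of Rb in period 5, so the across-period effect alone puts Sb higher.
O > Sb: both effects reinforce here, so O is clearly the higher of the two.
F > O: both are in period 2; the period trend gives F the larger value.
Note the exception: Rb has a higher electron affinity than B, contrary to the simple trend — B's ns²np¹ configuration gives only a small electron affinity — the sparsely filled np subshell binds an added electron weakly.
For reference (kJ/mol): B 27, O 141, F 328, Rb 47, Sb 103.
So from lowest to highest: B < Rb < Sb < O < F.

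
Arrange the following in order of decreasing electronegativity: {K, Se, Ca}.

K is in period 4, group 1; Ca is in period 4, group 2; Se is in period 4, group 16.
Electronegativity increases across a period and decreases down a group, tracking effective nuclear charge and atomic size.
All lie in period 4, so electronegativity increases left to right.
So from highest to lowest: Se > Ca > K.

Se > Ca > K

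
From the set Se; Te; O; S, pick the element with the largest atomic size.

O is in period 2, group 16; S is in period 3, group 16; Se is in period 4, group 16; Te is in period 5, group 16.
Across a period the added protons contract the valence shell; down a group each new principal shell makes the atom larger.
All are in group 16, so atomic radius increases down the group.
The largest atomic size among these belongs to Te.

Te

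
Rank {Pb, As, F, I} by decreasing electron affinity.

F is in period 2, group 17; As is in period 4, group 15; I is in period 5, group 17; Pb is in period 6, group 14.
Electron affinity generally becomes more exothermic across a period toward the halogens and less exothermic down a group.
Here both period and group differ, so the two effects have to be weighed against each other.
As > Pb: relative to Pb, both the across-period and down-group shifts push As's electron affinity up.
I > As: the two effects oppose for this pair; the across-period effect wins (295 vs 78 kJ/mol).
F > I: F sits above I in group 17, so the down-group effect alone puts F higher.
Tabulated electron affinity (kJ/mol): F 328, As 78, I 295, Pb 35.
So from highest to lowest: F > I > As > Pb.

F, I, As, Pb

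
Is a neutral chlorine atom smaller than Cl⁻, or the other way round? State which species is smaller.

Cl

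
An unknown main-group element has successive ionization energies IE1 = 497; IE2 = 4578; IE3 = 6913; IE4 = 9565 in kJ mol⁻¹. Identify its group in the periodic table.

Group 1

Look for the largest jump between consecutive ionization energies: IE2/IE1 ≈ 9.2, far larger than any earlier ratio.
That jump marks the point where a core electron is being removed. So the atom has 1 valence electron.
A main-group element with 1 valence electron is in group 1.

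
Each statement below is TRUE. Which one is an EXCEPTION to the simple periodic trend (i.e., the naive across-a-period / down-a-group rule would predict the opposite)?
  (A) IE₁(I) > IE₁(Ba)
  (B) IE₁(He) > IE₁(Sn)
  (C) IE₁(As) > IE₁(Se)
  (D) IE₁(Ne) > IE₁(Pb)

The general trend: first ionization energy increases across a period and decreases down a group.
(A) I (period 5, group 17) vs Ba (period 6, group 2): the stated order agrees with the simple trend.
(B) He (period 1, group 18) vs Sn (period 5, group 14): the stated order agrees with the simple trend.
(C) As (period 4, group 15) vs Se (period 4, group 16): the stated order contradicts the simple trend.
(D) Ne (period 2, group 18) vs Pb (period 6, group 14): the stated order agrees with the simple trend.
The exception is (C): Se (4p⁴) ionizes more easily than half-filled As (4p³).

(C)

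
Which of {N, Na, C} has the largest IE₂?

After 1 electron has been removed, what remains? N⁺ still has 4 valence electrons; Na⁺ is the bare [Ne] core; C⁺ still has 3 valence electrons.
Core electrons are held far more tightly than valence electrons, so Na tops the IE_2 order.
Valence configurations: N⁺ [He]2s²2p², C⁺ [He]2s²2p¹.
The numbers (kJ/mol): N 2856, Na 4562, C 2353.
Putting it together, IE_2: C < N < Na.

Na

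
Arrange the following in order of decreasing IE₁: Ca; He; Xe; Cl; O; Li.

He is in period 1, group 18; Li is in period 2, group 1; O is in period 2, group 16; Cl is in period 3, group 17; Ca is in period 4, group 2; Xe is in period 5, group 18.
First ionization energy rises across a period (greater Z_eff holds electrons more tightly) and falls down a group (valence electrons are farther from the nucleus).
Neither a single period nor a single group — weigh both effects.
Ca > Li: period and group pull opposite ways; the across-period shift dominates (590 vs 520 kJ/mol).
Xe > Ca: period and group pull opposite ways; the across-period shift dominates (1170 vs 590 kJ/mol).
Cl > Xe: period and group pull opposite ways; the down-group shift dominates (1251 vs 1170 kJ/mol).
O > Cl: period and group pull opposite ways; the down-group shift dominates (1314 vs 1251 kJ/mol).
He > O: relative to O, both the across-period and down-group shifts push He's first ionization energy up.
For reference (kJ/mol): He 2372, Li 520, O 1314, Cl 1251, Ca 590, Xe 1170.
So from highest to lowest: He > O > Cl > Xe > Ca > Li.

He > O > Cl > Xe > Ca > Li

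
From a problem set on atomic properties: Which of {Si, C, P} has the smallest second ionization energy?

IE_2 is the cost of taking one more electron from the +1 cation: Si⁺ still has 3 valence electrons; C⁺ still has 3 valence electrons; P⁺ still has 4 valence electrons.
All are still removing valence electrons, so compare the +1 ions as you would atoms: IE_2 generally rises across a period (higher Z_eff) and falls down a group (larger shell), subject to the usual subshell exceptions.
Valence configurations: Si⁺ [Ne]3s²3p¹, C⁺ [He]2s²2p¹, P⁺ [Ne]3s²3p².
Approximate IE_2 values (kJ/mol): Si 1577, C 2353, P 1907.
Overall IE_2 order: Si < P < C.

Si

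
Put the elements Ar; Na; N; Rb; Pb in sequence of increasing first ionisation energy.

Rb < Na < Pb < N < Ar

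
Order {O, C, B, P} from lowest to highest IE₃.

P < B < C < O

Consider each +2 ion: O²⁺ still has 4 valence electrons; C²⁺ still has 2 valence electrons; B²⁺ still has 1 valence electron; P²⁺ still has 3 valence electrons.
All are still removing valence electrons, so compare the +2 ions as you would atoms: IE_3 generally rises across a period (higher Z_eff) and falls down a group (larger shell), subject to the usual subshell exceptions.
Valence configurations: O²⁺ [He]2s²2p², C²⁺ [He]2s², B²⁺ [He]2s¹, P²⁺ [Ne]3s²3p¹.
Tabulated IE_3 (kJ/mol): O 5300, C 4620, B 3660, P 2914.
Putting it together, IE_3: P < B < C < O.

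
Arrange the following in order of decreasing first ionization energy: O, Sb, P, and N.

N, O, P, Sb

N is in period 2, group 15; O is in period 2, group 16; P is in period 3, group 15; Sb is in period 5, group 15.
Removing the outermost electron gets harder across a period and easier down a group.
Neither a single period nor a single group — weigh both effects.
P > Sb: they share group 15; the group trend gives P the larger value.
O > P: both effects reinforce here, so O is clearly the higher of the two.
N > O: this pair runs against the simple trend — see the exception note.
Note the exception: N has a higher first ionization energy than O, contrary to the simple trend — pairing an electron in O's 2p⁴ costs repulsion energy, so O ionizes more easily than half-filled N (2p³).
For reference (kJ/mol): N 1402, O 1314, P 1012, Sb 831.
So from highest to lowest: N > O > P > Sb.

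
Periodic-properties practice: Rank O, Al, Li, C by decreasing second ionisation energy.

Li, O, C, Al

After 1 electron has been removed, what remains? O⁺ still has 5 valence electrons; Al⁺ still has 2 valence electrons; Li⁺ is the bare [He] core; C⁺ still has 3 valence electrons.
Core electrons are held far more tightly than valence electrons, so Li tops the IE_2 order.
Valence configurations: O⁺ [He]2s²2p³, Al⁺ [Ne]3s², C⁺ [He]2s²2p¹.
Approximate IE_2 values (kJ/mol): O 3388, Al 1817, Li 7298, C 2353.
Overall IE_2 order: Al < C < O < Li.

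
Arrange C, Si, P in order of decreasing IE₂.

After 1 electron has been removed, what remains? C⁺ still has 3 valence electrons; Si⁺ still has 3 valence electrons; P⁺ still has 4 valence electrons.
All are still removing valence electrons, so compare the +1 ions as you would atoms: IE_2 generally rises across a period (higher Z_eff) and falls down a group (larger shell), subject to the usual subshell exceptions.
Valence configurations: C⁺ [He]2s²2p¹, Si⁺ [Ne]3s²3p¹, P⁺ [Ne]3s²3p².
The numbers (kJ/mol): C 2353, Si 1577, P 1907.
So the second ionization energies run Si < P < C.

C > P > Si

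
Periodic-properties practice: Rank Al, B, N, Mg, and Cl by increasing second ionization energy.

Mg < Al < Cl < B < N

IE_2 is the cost of taking one more electron from the +1 cation: Al⁺ still has 2 valence electrons; B⁺ still has 2 valence electrons; N⁺ still has 4 valence electrons; Mg⁺ still has 1 valence electron; Cl⁺ still has 6 valence electrons.
All are still removing valence electrons, so compare the +1 ions as you would atoms: IE_2 generally rises across a period (higher Z_eff) and falls down a group (larger shell), subject to the usual subshell exceptions.
Valence configurations: Al⁺ [Ne]3s², B⁺ [He]2s², N⁺ [He]2s²2p², Mg⁺ [Ne]3s¹, Cl⁺ [Ne]3s²3p⁴.
Approximate IE_2 values (kJ/mol): Al 1817, B 2427, N 2856, Mg 1451, Cl 2298.
Putting it together, IE_2: Mg < Al < Cl < B < N.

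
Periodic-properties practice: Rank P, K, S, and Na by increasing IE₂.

P, S, K, Na

IE_2 is the cost of taking one more electron from the +1 cation: P⁺ still has 4 valence electrons; K⁺ is the bare [Ar] core; S⁺ still has 5 valence electrons; Na⁺ is the bare [Ne] core.
Pulling an electron out of a noble-gas core costs far more than removing a remaining valence electron, so K and Na sit at the high end of IE_2.
Valence configurations: P⁺ [Ne]3s²3p², S⁺ [Ne]3s²3p³.
The numbers (kJ/mol): P 1907, K 3052, S 2252, Na 4562.
So the second ionization energies run P < S < K < Na.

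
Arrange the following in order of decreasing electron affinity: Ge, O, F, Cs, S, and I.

O is in period 2, group 16; F is in period 2, group 17; S is in period 3, group 16; Ge is in period 4, group 14; I is in period 5, group 17; Cs is in period 6, group 1.
Atoms with high Z_eff and room in the valence shell (especially the halogens) have the most exothermic electron affinities.
Here both period and group differ, so the two effects have to be weighed against each other.
Ge > Cs: relative to Cs, both the across-period and down-group shifts push Ge's electron affinity up.
O > Ge: relative to Ge, both the across-period and down-group shifts push O's electron affinity up.
S > O: this pair runs against the simple trend — see the exception note.
I > S: the two effects oppose for this pair; the across-period effect wins (295 vs 200 kJ/mol).
F > I: F sits above I in group 17, so the down-group effect alone puts F higher.
Note the exception: S has a higher electron affinity than O, contrary to the simple trend — the compact 2p subshell of O repels the added electron more than S's larger 3p does.
For reference (kJ/mol): O 141, F 328, S 200, Ge 119, I 295, Cs 46.
So from highest to lowest: F > I > S > O > Ge > Cs.

F, I, S, O, Ge, Cs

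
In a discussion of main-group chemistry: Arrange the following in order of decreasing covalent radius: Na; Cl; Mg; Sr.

Atomic radius shrinks across a period as nuclear charge pulls the same shell inward, and grows down a group as new shells are added.
These span different periods and groups, so the two trends combine.
Mg > Cl: Mg lies to the left of Cl in period 3, so the across-period effect alone puts Mg larger.
Na > Mg: Na lies to the left of Mg in period 3, so the across-period effect alone puts Na larger.
Sr > Na: the two effects oppose for this pair; the down-group effect wins (185 vs 155 pm).
Tabulated atomic radius (pm): Na 155, Mg 139, Cl 99, Sr 185.
So from largest to smallest: Sr > Na > Mg > Cl.

Sr > Na > Mg > Cl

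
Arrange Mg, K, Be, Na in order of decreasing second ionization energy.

Na, K, Be, Mg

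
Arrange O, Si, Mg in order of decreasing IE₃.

The third ionization energy removes an electron from the +2 ion. For each element: O²⁺ still has 4 valence electrons; Si²⁺ still has 2 valence electrons; Mg²⁺ is the bare [Ne] core.
Pulling an electron out of a noble-gas core costs far more than removing a remaining valence electron, so Mg sits at the high end of IE_3.
Valence configurations: O²⁺ [He]2s²2p², Si²⁺ [Ne]3s².
Approximate IE_3 values (kJ/mol): O 5300, Si 3232, Mg 7733.
Putting it together, IE_3: Si < O < Mg.

Mg, O, Si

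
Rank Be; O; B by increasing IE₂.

After 1 electron has been removed, what remains? Be⁺ still has 1 valence electron; O⁺ still has 5 valence electrons; B⁺ still has 2 valence electrons.
All are still removing valence electrons, so compare the +1 ions as you would atoms: IE_2 generally rises across a period (higher Z_eff) and falls down a group (larger shell), subject to the usual subshell exceptions.
Valence configurations: Be⁺ [He]2s¹, O⁺ [He]2s²2p³, B⁺ [He]2s².
Tabulated IE_2 (kJ/mol): Be 1757, O 3388, B 2427.
Putting it together, IE_2: Be < B < O.

Be < B < O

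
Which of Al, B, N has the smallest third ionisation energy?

Al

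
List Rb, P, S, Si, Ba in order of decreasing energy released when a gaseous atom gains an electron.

S, Si, P, Rb, Ba

Si is in period 3, group 14; P is in period 3, group 15; S is in period 3, group 16; Rb is in period 5, group 1; Ba is in period 6, group 2.
Adding an electron releases more energy for atoms nearer the top right (short of the noble gases).
Here both period and group differ, so the two effects have to be weighed against each other.
Rb > Ba: the two effects oppose for this pair; the down-group effect wins (47 vs 14 kJ/mol).
P > Rb: both effects reinforce here, so P is clearly the higher of the two.
Si > P: this pair runs against the simple trend — see the exception note.
S > Si: S lies to the right of Si in period 3, so the across-period effect alone puts S higher.
Note the exception: Si has a higher electron affinity than P, contrary to the simple trend — adding an electron to P's half-filled 3p³ is unfavourable, so Si (3p²) has the more exothermic EA.
For reference (kJ/mol): Si 134, P 72, S 200, Rb 47, Ba 14.
So from highest to lowest: S > Si > P > Rb > Ba.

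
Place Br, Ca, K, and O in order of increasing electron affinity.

O is in period 2, group 16; K is in period 4, group 1; Ca is in period 4, group 2; Br is in period 4, group 17.
EA tends to increase across a period and decrease down a group, though the pattern is less regular than for IE or radius.
These span different periods and groups, so the two trends combine.
K > Ca: this pair runs against the simple trend — see the exception note.
O > K: relative to K, both the across-period and down-group shifts push O's electron affinity up.
Br > O: the two effects oppose for this pair; the across-period effect wins (325 vs 141 kJ/mol).
Note the exception: K has a higher electron affinity than Ca, contrary to the simple trend — adding an electron to Ca (ns²) has to open a new, higher-energy np subshell, which is unfavourable.
Approximate values (kJ/mol): O 141, K 48, Ca 2, Br 325.
So from lowest to highest: Ca < K < O < Br.

Ca < K < O < Br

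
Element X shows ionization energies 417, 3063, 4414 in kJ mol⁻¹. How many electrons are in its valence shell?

Look for the largest jump between consecutive ionization energies: IE2/IE1 ≈ 7.3, far larger than any earlier ratio.
That jump marks the point where a core electron is being removed. So the atom has 1 valence electron.

1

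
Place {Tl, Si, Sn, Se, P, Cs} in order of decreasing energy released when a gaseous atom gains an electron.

Adding an electron releases more energy for atoms nearer the top right (short of the noble gases).
Neither a single period nor a single group — weigh both effects.
Cs > Tl: this pair runs against the simple trend — see the exception note.
P > Cs: both effects reinforce here, so P is clearly the higher of the two.
Sn > P: this pair runs against the simple trend — see the exception note.
Si > Sn: they share group 14; the group trend gives Si the larger value.
Se > Si: the two effects oppose for this pair; the across-period effect wins (195 vs 134 kJ/mol).
Note the exception: Cs has a higher electron affinity than Tl, contrary to the simple trend — Tl's ns²np¹ configuration gives only a small electron affinity — the sparsely filled np subshell binds an added electron weakly.
Note the exception: Sn has a higher electron affinity than P, contrary to the simple trend — adding an electron to P's half-filled np³ subshell costs electron-pairing energy.
Note the exception: Si has a higher electron affinity than P, contrary to the simple trend — adding an electron to P's half-filled 3p³ is unfavourable, so Si (3p²) has the more exothermic EA.
Approximate values (kJ/mol): Si 134, P 72, Se 195, Sn 107, Cs 46, Tl 19.
So from highest to lowest: Se > Si > Sn > P > Cs > Tl.

Se > Si > Sn > P > Cs > Tl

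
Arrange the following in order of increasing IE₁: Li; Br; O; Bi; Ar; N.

Li, Bi, Br, O, N, Ar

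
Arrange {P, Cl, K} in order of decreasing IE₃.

IE_3 is the cost of taking one more electron from the +2 cation: P²⁺ still has 3 valence electrons; Cl²⁺ still has 5 valence electrons; K²⁺ is already 1 electron into the core.
Pulling an electron out of a noble-gas core costs far more than removing a remaining valence electron, so K sits at the high end of IE_3.
Valence configurations: P²⁺ [Ne]3s²3p¹, Cl²⁺ [Ne]3s²3p³.
Approximate IE_3 values (kJ/mol): P 2914, Cl 3822, K 4420.
Putting it together, IE_3: P < Cl < K.

K, Cl, P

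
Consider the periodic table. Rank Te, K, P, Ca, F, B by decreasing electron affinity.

F, Te, P, K, B, Ca

B is in period 2, group 13; F is in period 2, group 17; P is in period 3, group 15; K is in period 4, group 1; Ca is in period 4, group 2; Te is in period 5, group 16.
Atoms with high Z_eff and room in the valence shell (especially the halogens) have the most exothermic electron affinities.
Neither a single period nor a single group — weigh both effects.
B > Ca: both effects reinforce here, so B is clearly the higher of the two.
K > B: this pair runs against the simple trend — see the exception note.
P > K: relative to K, both the across-period and down-group shifts push P's electron affinity up.
Te > P: the two effects oppose for this pair; the across-period effect wins (190 vs 72 kJ/mol).
F > Te: both effects reinforce here, so F is clearly the higher of the two.
Note the exception: K has a higher electron affinity than B, contrary to the simple trend — B's ns²np¹ configuration gives only a small electron affinity — the sparsely filled np subshell binds an added electron weakly.
Note the exception: K has a higher electron affinity than Ca, contrary to the simple trend — adding an electron to Ca (ns²) has to open a new, higher-energy np subshell, which is unfavourable.
For reference (kJ/mol): B 27, F 328, P 72, K 48, Ca 2, Te 190.
So from highest to lowest: F > Te > P > K > B > Ca.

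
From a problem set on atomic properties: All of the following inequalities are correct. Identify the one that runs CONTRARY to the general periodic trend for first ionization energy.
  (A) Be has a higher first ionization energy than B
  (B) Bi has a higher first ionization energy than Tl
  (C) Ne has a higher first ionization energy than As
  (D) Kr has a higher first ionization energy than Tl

(A)

The general trend: first ionization energy increases across a period and decreases down a group.
(A) Be (period 2, group 2) vs B (period 2, group 13): the stated order contradicts the simple trend.
(B) Bi (period 6, group 15) vs Tl (period 6, group 13): the stated order agrees with the simple trend.
(C) Ne (period 2, group 18) vs As (period 4, group 15): the stated order agrees with the simple trend.
(D) Kr (period 4, group 18) vs Tl (period 6, group 13): the stated order agrees with the simple trend.
The exception is (A): removing B's lone 2p electron is easier than breaking Be's filled 2s².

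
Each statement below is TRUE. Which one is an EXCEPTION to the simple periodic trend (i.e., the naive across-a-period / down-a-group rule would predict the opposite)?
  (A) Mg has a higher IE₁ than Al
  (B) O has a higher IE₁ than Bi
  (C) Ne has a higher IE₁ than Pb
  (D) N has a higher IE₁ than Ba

The general trend: IE₁ increases across a period and decreases down a group.
(A) Mg (period 3, group 2) vs Al (period 3, group 13): the stated order contradicts the simple trend.
(B) O (period 2, group 16) vs Bi (period 6, group 15): the stated order agrees with the simple trend.
(C) Ne (period 2, group 18) vs Pb (period 6, group 14): the stated order agrees with the simple trend.
(D) N (period 2, group 15) vs Ba (period 6, group 2): the stated order agrees with the simple trend.
The exception is (A): Al's single 3p electron is easier to remove than one from Mg's filled 3s².

(A)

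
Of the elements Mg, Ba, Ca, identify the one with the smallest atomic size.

Mg

Mg is in period 3, group 2; Ca is in period 4, group 2; Ba is in period 6, group 2.
Across a period the added protons contract the valence shell; down a group each new principal shell makes the atom larger.
All are in group 2, so atomic radius increases down the group.
The smallest atomic size among these belongs to Mg.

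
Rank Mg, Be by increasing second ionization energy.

Mg < Be

After 1 electron has been removed, what remains? Mg⁺ still has 1 valence electron; Be⁺ still has 1 valence electron.
All are still removing valence electrons, so compare the +1 ions as you would atoms: IE_2 generally rises across a period (higher Z_eff) and falls down a group (larger shell), subject to the usual subshell exceptions.
Valence configurations: Mg⁺ [Ne]3s¹, Be⁺ [He]2s¹.
Approximate IE_2 values (kJ/mol): Mg 1451, Be 1757.
Hence IE_2: Mg < Be.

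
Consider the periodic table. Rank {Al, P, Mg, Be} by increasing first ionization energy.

Be is in period 2, group 2; Mg is in period 3, group 2; Al is in period 3, group 13; P is in period 3, group 15.
First ionization energy rises across a period (greater Z_eff holds electrons more tightly) and falls down a group (valence electrons are farther from the nucleus).
These span different periods and groups, so the two trends combine.
Mg > Al: this pair runs against the simple trend — see the exception note.
Be > Mg: Be sits above Mg in group 2, so the down-group effect alone puts Be higher.
P > Be: period and group pull opposite ways; the across-period shift dominates (1012 vs 900 kJ/mol).
Note the exception: Mg has a higher first ionization energy than Al, contrary to the simple trend — Al's single 3p electron is easier to remove than one from Mg's filled 3s².
For reference (kJ/mol): Be 900, Mg 738, Al 578, P 1012.
So from lowest to highest: Al < Mg < Be < P.

Al < Mg < Be < P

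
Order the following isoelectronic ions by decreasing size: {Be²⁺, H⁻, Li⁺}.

All of these have 2 electrons, so size is governed by nuclear charge alone: the more protons, the stronger the pull on the same electron cloud, and the smaller the ion.
Nuclear charges: Be²⁺ (Z=4), Li⁺ (Z=3), H⁻ (Z=1).
Largest to smallest: H⁻ > Li⁺ > Be²⁺.

H⁻ > Li⁺ > Be²⁺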